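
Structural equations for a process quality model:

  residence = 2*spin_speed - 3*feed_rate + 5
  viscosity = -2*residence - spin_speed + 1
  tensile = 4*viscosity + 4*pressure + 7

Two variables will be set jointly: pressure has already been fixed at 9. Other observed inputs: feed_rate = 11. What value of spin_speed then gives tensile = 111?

With pressure held at 9:
Substituting into the residence equation gives residence = 2*spin_speed - 28.
Substituting into the viscosity equation gives viscosity = -5*spin_speed + 57.
This gives tensile = -20*spin_speed + 271.
Solve -20*spin_speed + 271 = 111: spin_speed = (111 - 271) / -20 = 8.

spin_speed = 8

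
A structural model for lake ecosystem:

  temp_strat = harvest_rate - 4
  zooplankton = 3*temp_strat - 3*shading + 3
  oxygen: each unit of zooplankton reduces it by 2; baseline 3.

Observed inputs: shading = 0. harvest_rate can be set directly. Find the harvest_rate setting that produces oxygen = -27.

Substituting into the zooplankton equation gives zooplankton = 3*harvest_rate - 9.
oxygen becomes -6*harvest_rate + 21.
Solve -6*harvest_rate + 21 = -27: harvest_rate = (-27 - 21) / -6 = 8.

harvest_rate = 8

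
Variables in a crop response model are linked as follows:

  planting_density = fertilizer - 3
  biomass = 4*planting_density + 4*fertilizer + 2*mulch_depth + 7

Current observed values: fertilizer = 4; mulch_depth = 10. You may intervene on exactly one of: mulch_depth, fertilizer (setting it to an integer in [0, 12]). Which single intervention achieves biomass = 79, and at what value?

set fertilizer = 8

Intervening on mulch_depth: biomass = 2*mulch_depth + 27. Reaching 79 requires mulch_depth = 26, outside [0, 12].
Intervening on fertilizer: with other inputs at their observed values, biomass = 8*fertilizer + 15. Solving for 79 gives fertilizer = 8, within [0, 12].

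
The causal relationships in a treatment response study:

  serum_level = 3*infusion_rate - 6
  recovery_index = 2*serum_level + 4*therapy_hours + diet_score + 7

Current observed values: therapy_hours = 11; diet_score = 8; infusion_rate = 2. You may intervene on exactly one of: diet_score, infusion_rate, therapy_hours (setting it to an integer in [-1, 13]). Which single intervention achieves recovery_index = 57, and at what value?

set diet_score = 6

Intervening on diet_score: with other inputs at their observed values, recovery_index = diet_score + 51. Solving for 57 gives diet_score = 6, within [-1, 13].
Intervening on infusion_rate: recovery_index = 6*infusion_rate + 47. Reaching 57 requires infusion_rate = 5/3, not an integer.
Intervening on therapy_hours: recovery_index = 4*therapy_hours + 15. Reaching 57 requires therapy_hours = 21/2, not an integer.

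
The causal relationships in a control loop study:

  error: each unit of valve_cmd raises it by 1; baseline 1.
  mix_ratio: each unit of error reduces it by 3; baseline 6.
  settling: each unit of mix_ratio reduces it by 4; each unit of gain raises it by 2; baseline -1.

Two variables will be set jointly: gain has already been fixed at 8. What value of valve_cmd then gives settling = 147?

With gain held at 8:
Substituting into the mix_ratio equation gives mix_ratio = -3*valve_cmd + 3.
Substituting into the settling equation gives settling = 12*valve_cmd + 3.
Solve 12*valve_cmd + 3 = 147: valve_cmd = (147 - 3) / 12 = 12.

valve_cmd = 12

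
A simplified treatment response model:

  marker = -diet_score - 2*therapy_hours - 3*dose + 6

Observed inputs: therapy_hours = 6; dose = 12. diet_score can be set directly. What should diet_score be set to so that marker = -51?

Substituting into the marker equation gives marker = -diet_score - 42.
Solve -diet_score - 42 = -51: diet_score = (-51 + 42) / -1 = 9.

diet_score = 9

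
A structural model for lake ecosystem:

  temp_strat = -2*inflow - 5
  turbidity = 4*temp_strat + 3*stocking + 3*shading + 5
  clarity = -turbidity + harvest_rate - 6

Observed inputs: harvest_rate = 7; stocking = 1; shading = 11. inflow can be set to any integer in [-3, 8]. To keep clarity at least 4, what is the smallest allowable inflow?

Substituting into the turbidity equation gives turbidity = -8*inflow + 21.
Substituting into the clarity equation gives clarity = 8*inflow - 20.
Require 8*inflow - 20 ≥ 4, so inflow ≥ 3.
The smallest integer in [-3, 8] satisfying this is 3.

inflow = 3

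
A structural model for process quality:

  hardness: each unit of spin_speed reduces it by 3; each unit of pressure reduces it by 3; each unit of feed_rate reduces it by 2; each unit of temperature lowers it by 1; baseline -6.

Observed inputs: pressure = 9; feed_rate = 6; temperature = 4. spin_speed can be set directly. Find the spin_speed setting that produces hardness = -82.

spin_speed = 11

Substituting into the hardness equation gives hardness = -3*spin_speed - 49.
Solve -3*spin_speed - 49 = -82: spin_speed = (-82 + 49) / -3 = 11.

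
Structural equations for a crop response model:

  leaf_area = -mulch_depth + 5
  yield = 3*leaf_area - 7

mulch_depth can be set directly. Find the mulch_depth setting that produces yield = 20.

mulch_depth = -4

Substituting into the yield equation gives yield = -3*mulch_depth + 8.
Solve -3*mulch_depth + 8 = 20: mulch_depth = (20 - 8) / -3 = -4.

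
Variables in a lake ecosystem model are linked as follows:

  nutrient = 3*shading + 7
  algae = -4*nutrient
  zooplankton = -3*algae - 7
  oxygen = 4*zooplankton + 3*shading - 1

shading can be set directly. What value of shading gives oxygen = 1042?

shading = 5

Substituting into the algae equation gives algae = -12*shading - 28.
Substituting into the zooplankton equation gives zooplankton = 36*shading + 77.
So oxygen = 147*shading + 307.
Solve 147*shading + 307 = 1042: shading = (1042 - 307) / 147 = 5.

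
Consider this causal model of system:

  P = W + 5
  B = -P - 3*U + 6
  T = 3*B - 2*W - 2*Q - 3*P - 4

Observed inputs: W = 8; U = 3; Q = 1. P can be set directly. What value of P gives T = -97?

Intervening on P fixes its value directly, overriding its dependence on W.
Substituting into the B equation gives B = -P - 3.
Substituting into the T equation gives T = -6*P - 31.
Solve -6*P - 31 = -97: P = (-97 + 31) / -6 = 11.

P = 11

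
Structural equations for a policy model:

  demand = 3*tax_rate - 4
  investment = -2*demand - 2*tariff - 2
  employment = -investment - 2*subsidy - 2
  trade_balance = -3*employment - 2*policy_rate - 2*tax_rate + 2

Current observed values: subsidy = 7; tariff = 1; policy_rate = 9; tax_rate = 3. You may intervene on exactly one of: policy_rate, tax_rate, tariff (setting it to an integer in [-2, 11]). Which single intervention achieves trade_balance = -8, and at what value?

Intervening on policy_rate: with other inputs at their observed values, trade_balance = -2*policy_rate + 2. Solving for -8 gives policy_rate = 5, within [-2, 11].
Intervening on tax_rate: trade_balance = -20*tax_rate + 44. Reaching -8 requires tax_rate = 13/5, not an integer.
Intervening on tariff: trade_balance = -6*tariff - 10. Reaching -8 requires tariff = -1/3, not an integer.

set policy_rate = 5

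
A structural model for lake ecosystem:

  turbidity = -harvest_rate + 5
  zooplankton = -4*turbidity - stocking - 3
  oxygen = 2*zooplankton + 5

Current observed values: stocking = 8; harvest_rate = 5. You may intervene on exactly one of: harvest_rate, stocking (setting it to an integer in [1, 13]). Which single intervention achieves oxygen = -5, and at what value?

Intervening on harvest_rate: oxygen = 8*harvest_rate - 57. Reaching -5 requires harvest_rate = 13/2, not an integer.
Intervening on stocking: with other inputs at their observed values, oxygen = -2*stocking - 1. Solving for -5 gives stocking = 2, within [1, 13].

set stocking = 2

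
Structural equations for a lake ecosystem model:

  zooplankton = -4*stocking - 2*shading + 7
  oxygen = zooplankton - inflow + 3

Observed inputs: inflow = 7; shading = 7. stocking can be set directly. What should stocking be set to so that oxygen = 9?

stocking = -5

Substituting into the zooplankton equation gives zooplankton = -4*stocking - 7.
This gives oxygen = -4*stocking - 11.
Solve -4*stocking - 11 = 9: stocking = (9 + 11) / -4 = -5.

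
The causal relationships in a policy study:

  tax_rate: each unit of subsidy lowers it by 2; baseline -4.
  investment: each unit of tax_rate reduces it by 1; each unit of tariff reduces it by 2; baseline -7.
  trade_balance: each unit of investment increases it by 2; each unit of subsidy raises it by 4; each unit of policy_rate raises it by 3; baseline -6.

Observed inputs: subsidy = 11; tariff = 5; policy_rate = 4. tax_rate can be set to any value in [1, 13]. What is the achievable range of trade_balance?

Intervening on tax_rate fixes its value directly, overriding its dependence on subsidy.
Substituting into the investment equation gives investment = -tax_rate - 17.
So trade_balance = -2*tax_rate + 16.
Linear in tax_rate, so extremes are at the endpoints: tax_rate = 1 gives trade_balance = 14; tax_rate = 13 gives trade_balance = -10.

-10 to 14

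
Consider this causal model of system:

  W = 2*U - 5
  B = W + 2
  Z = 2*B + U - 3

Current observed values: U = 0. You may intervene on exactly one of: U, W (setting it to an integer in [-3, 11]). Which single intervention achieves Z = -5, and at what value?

Intervening on U: Z = 5*U - 9. Reaching -5 requires U = 4/5, not an integer.
Intervening on W: with other inputs at their observed values, Z = 2*W + 1. Solving for -5 gives W = -3, within [-3, 11].

set W = -3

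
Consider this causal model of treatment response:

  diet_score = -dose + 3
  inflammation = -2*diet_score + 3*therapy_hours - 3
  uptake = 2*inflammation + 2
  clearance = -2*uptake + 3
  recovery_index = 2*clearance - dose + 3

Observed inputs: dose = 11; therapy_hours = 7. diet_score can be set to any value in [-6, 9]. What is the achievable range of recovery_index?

Intervening on diet_score fixes its value directly, overriding its dependence on dose.
Substituting into the inflammation equation gives inflammation = -2*diet_score + 18.
This gives uptake = -4*diet_score + 38.
Substituting into the clearance equation gives clearance = 8*diet_score - 73.
recovery_index becomes 16*diet_score - 154.
Linear in diet_score, so extremes are at the endpoints: diet_score = -6 gives recovery_index = -250; diet_score = 9 gives recovery_index = -10.

-250 to -10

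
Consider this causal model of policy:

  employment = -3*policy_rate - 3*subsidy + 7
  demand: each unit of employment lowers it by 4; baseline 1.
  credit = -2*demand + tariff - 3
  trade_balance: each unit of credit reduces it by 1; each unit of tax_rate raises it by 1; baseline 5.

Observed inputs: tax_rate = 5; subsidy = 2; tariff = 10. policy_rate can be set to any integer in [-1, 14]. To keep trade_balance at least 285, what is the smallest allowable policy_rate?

Substituting into the employment equation gives employment = -3*policy_rate + 1.
So demand = 12*policy_rate - 3.
credit becomes -24*policy_rate + 13.
So trade_balance = 24*policy_rate - 3.
Require 24*policy_rate - 3 ≥ 285, so policy_rate ≥ 12.
The smallest integer in [-1, 14] satisfying this is 12.

policy_rate = 12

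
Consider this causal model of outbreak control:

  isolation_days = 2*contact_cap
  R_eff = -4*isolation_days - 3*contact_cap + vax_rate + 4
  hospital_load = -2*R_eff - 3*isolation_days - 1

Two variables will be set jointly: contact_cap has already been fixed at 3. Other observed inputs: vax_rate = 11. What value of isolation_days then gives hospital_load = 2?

With contact_cap held at 3:
Intervening on isolation_days fixes its value directly, overriding its dependence on contact_cap.
Substituting into the R_eff equation gives R_eff = -4*isolation_days + 6.
Substituting into the hospital_load equation gives hospital_load = 5*isolation_days - 13.
Solve 5*isolation_days - 13 = 2: isolation_days = (2 + 13) / 5 = 3.

isolation_days = 3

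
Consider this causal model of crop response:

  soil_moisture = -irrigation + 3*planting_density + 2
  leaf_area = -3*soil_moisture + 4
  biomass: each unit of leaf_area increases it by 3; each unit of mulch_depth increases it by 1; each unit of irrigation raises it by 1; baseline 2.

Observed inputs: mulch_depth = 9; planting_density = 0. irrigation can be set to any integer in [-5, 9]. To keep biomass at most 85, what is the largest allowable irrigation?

irrigation = 8

Substituting into the soil_moisture equation gives soil_moisture = -irrigation + 2.
Substituting into the leaf_area equation gives leaf_area = 3*irrigation - 2.
So biomass = 10*irrigation + 5.
Require 10*irrigation + 5 ≤ 85, so irrigation ≤ 8.
The largest integer in [-5, 9] satisfying this is 8.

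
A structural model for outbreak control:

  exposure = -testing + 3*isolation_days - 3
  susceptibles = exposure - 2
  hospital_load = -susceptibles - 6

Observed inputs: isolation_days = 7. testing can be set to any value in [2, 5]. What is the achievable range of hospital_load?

-20 to -17

Substituting into the exposure equation gives exposure = -testing + 18.
Substituting into the susceptibles equation gives susceptibles = -testing + 16.
Substituting into the hospital_load equation gives hospital_load = testing - 22.
Linear in testing, so extremes are at the endpoints: testing = 2 gives hospital_load = -20; testing = 5 gives hospital_load = -17.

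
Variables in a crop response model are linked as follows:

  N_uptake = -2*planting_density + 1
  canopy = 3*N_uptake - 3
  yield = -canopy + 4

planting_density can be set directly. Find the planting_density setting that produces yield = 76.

planting_density = 12

Substituting into the canopy equation gives canopy = -6*planting_density.
Substituting into the yield equation gives yield = 6*planting_density + 4.
Solve 6*planting_density + 4 = 76: planting_density = (76 - 4) / 6 = 12.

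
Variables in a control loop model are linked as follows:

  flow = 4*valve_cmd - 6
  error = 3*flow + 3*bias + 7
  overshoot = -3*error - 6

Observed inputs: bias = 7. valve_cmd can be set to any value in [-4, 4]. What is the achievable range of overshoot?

-180 to 108

Substituting into the error equation gives error = 12*valve_cmd + 10.
Substituting into the overshoot equation gives overshoot = -36*valve_cmd - 36.
Linear in valve_cmd, so extremes are at the endpoints: valve_cmd = -4 gives overshoot = 108; valve_cmd = 4 gives overshoot = -180.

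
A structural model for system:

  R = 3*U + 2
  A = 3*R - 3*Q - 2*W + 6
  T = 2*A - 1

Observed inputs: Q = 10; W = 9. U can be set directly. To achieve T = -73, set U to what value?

U = 0

Substituting into the A equation gives A = 9*U - 36.
This gives T = 18*U - 73.
Solve 18*U - 73 = -73: U = (-73 + 73) / 18 = 0.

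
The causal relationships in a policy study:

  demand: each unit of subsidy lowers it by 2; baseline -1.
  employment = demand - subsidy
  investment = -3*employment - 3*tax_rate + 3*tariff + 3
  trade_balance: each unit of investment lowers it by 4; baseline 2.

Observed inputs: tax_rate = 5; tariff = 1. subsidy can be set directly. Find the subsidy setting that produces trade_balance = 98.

Substituting into the employment equation gives employment = -3*subsidy - 1.
This gives investment = 9*subsidy - 6.
trade_balance becomes -36*subsidy + 26.
Solve -36*subsidy + 26 = 98: subsidy = (98 - 26) / -36 = -2.

subsidy = -2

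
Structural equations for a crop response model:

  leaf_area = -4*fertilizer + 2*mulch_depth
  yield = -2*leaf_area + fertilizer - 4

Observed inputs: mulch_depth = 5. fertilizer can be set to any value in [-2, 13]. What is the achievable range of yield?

-42 to 93

Substituting into the leaf_area equation gives leaf_area = -4*fertilizer + 10.
So yield = 9*fertilizer - 24.
Linear in fertilizer, so extremes are at the endpoints: fertilizer = -2 gives yield = -42; fertilizer = 13 gives yield = 93.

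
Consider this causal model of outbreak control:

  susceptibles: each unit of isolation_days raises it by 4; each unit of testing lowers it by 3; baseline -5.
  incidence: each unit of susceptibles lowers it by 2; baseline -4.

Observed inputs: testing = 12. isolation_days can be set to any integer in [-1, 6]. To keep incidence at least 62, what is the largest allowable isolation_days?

isolation_days = 2

Substituting into the susceptibles equation gives susceptibles = 4*isolation_days - 41.
So incidence = -8*isolation_days + 78.
Require -8*isolation_days + 78 ≥ 62, so isolation_days ≤ 2.
The largest integer in [-1, 6] satisfying this is 2.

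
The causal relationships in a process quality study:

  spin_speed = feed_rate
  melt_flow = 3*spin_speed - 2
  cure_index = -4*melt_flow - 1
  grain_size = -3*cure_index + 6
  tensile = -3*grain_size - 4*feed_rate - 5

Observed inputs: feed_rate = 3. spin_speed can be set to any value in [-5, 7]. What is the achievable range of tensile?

-728 to 568

Intervening on spin_speed fixes its value directly, overriding its dependence on feed_rate.
Substituting into the cure_index equation gives cure_index = -12*spin_speed + 7.
grain_size becomes 36*spin_speed - 15.
tensile becomes -108*spin_speed + 28.
Linear in spin_speed, so extremes are at the endpoints: spin_speed = -5 gives tensile = 568; spin_speed = 7 gives tensile = -728.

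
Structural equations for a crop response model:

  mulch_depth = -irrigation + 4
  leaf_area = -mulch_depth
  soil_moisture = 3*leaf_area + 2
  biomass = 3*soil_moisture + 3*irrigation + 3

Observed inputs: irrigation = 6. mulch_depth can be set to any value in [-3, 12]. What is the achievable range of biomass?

-81 to 54

Intervening on mulch_depth fixes its value directly, overriding its dependence on irrigation.
Substituting into the soil_moisture equation gives soil_moisture = -3*mulch_depth + 2.
So biomass = -9*mulch_depth + 27.
Linear in mulch_depth, so extremes are at the endpoints: mulch_depth = -3 gives biomass = 54; mulch_depth = 12 gives biomass = -81.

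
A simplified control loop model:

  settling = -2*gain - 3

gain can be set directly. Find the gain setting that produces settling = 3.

gain = -3

Solve -2*gain - 3 = 3: gain = (3 + 3) / -2 = -3.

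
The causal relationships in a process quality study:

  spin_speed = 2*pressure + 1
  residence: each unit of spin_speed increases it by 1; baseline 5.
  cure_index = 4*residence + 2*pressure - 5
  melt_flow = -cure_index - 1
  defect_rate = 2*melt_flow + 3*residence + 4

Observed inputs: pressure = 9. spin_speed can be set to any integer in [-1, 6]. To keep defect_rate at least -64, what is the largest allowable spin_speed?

Intervening on spin_speed fixes its value directly, overriding its dependence on pressure.
Substituting into the cure_index equation gives cure_index = 4*spin_speed + 33.
melt_flow becomes -4*spin_speed - 34.
Substituting into the defect_rate equation gives defect_rate = -5*spin_speed - 49.
Require -5*spin_speed - 49 ≥ -64, so spin_speed ≤ 3.
The largest integer in [-1, 6] satisfying this is 3.

spin_speed = 3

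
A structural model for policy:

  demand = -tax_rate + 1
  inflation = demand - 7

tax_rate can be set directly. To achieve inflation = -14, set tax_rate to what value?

Substituting into the inflation equation gives inflation = -tax_rate - 6.
Solve -tax_rate - 6 = -14: tax_rate = (-14 + 6) / -1 = 8.

tax_rate = 8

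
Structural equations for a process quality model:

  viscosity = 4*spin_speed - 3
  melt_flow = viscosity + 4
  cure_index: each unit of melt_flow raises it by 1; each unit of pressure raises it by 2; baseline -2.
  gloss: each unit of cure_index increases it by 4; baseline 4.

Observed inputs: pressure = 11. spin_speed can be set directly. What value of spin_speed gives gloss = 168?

Substituting into the melt_flow equation gives melt_flow = 4*spin_speed + 1.
Substituting into the cure_index equation gives cure_index = 4*spin_speed + 21.
So gloss = 16*spin_speed + 88.
Solve 16*spin_speed + 88 = 168: spin_speed = (168 - 88) / 16 = 5.

spin_speed = 5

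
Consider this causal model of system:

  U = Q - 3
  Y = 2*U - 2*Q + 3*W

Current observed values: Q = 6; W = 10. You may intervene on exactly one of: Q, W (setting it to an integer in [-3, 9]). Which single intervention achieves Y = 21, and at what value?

set W = 9

Intervening on Q: the paths from Q to Y cancel (net effect zero), leaving Y = 24; 21 is unreachable this way.
Intervening on W: with other inputs at their observed values, Y = 3*W - 6. Solving for 21 gives W = 9, within [-3, 9].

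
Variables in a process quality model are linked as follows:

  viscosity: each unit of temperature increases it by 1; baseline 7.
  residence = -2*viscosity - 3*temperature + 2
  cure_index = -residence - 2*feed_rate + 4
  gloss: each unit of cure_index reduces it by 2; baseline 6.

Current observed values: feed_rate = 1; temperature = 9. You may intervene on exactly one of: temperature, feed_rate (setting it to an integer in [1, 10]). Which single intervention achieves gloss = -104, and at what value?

Intervening on temperature: gloss = -10*temperature - 22. Reaching -104 requires temperature = 41/5, not an integer.
Intervening on feed_rate: with other inputs at their observed values, gloss = 4*feed_rate - 116. Solving for -104 gives feed_rate = 3, within [1, 10].

set feed_rate = 3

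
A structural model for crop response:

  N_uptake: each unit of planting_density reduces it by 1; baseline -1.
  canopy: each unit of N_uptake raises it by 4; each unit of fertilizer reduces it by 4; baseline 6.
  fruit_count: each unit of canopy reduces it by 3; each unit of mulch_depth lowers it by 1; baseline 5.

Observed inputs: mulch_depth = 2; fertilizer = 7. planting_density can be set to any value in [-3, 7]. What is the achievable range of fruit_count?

45 to 165

Substituting into the canopy equation gives canopy = -4*planting_density - 26.
Substituting into the fruit_count equation gives fruit_count = 12*planting_density + 81.
Linear in planting_density, so extremes are at the endpoints: planting_density = -3 gives fruit_count = 45; planting_density = 7 gives fruit_count = 165.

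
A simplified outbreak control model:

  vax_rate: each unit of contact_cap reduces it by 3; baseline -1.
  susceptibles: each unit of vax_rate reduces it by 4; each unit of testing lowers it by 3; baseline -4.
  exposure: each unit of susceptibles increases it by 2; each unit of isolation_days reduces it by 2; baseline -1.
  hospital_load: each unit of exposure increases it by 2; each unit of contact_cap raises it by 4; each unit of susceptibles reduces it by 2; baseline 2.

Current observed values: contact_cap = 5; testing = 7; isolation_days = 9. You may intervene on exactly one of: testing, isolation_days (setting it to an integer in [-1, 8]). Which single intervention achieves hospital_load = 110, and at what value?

Intervening on testing: with other inputs at their observed values, hospital_load = -6*testing + 104. Solving for 110 gives testing = -1, within [-1, 8].
Intervening on isolation_days: hospital_load = -4*isolation_days + 98. Reaching 110 requires isolation_days = -3, outside [-1, 8].

set testing = -1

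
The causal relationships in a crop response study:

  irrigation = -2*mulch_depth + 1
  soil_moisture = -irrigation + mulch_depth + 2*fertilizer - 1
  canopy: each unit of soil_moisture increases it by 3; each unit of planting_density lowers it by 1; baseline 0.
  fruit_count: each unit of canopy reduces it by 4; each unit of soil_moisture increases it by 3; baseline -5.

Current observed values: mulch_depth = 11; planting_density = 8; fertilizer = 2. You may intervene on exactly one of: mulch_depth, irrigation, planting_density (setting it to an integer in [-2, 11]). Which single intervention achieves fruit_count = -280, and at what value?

Intervening on mulch_depth: fruit_count = -27*mulch_depth + 9. Reaching -280 requires mulch_depth = 289/27, not an integer.
Intervening on irrigation: fruit_count = 9*irrigation - 99. Reaching -280 requires irrigation = -181/9, not an integer.
Intervening on planting_density: with other inputs at their observed values, fruit_count = 4*planting_density - 320. Solving for -280 gives planting_density = 10, within [-2, 11].

set planting_density = 10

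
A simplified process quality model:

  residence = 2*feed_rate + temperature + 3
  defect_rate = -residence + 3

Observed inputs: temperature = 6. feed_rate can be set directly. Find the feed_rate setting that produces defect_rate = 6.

feed_rate = -6

Substituting into the residence equation gives residence = 2*feed_rate + 9.
So defect_rate = -2*feed_rate - 6.
Solve -2*feed_rate - 6 = 6: feed_rate = (6 + 6) / -2 = -6.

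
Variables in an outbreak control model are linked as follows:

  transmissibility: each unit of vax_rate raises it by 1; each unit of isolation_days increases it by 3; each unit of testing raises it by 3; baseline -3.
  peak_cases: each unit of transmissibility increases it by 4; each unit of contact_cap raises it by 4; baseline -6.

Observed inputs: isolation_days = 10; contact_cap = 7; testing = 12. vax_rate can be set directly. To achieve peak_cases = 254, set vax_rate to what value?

vax_rate = -5

Substituting into the transmissibility equation gives transmissibility = vax_rate + 63.
Substituting into the peak_cases equation gives peak_cases = 4*vax_rate + 274.
Solve 4*vax_rate + 274 = 254: vax_rate = (254 - 274) / 4 = -5.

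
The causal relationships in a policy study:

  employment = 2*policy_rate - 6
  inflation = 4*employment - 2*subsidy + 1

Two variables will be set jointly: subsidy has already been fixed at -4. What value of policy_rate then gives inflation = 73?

With subsidy held at -4:
Substituting into the inflation equation gives inflation = 8*policy_rate - 15.
Solve 8*policy_rate - 15 = 73: policy_rate = (73 + 15) / 8 = 11.

policy_rate = 11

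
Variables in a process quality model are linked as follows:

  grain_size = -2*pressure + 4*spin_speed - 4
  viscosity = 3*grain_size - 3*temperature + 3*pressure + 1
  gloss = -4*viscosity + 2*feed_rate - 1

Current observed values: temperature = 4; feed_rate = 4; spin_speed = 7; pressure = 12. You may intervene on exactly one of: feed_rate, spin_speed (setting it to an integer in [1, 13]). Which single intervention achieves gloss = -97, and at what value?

set feed_rate = 2

Intervening on feed_rate: with other inputs at their observed values, gloss = 2*feed_rate - 101. Solving for -97 gives feed_rate = 2, within [1, 13].
Intervening on spin_speed: gloss = -48*spin_speed + 243. Reaching -97 requires spin_speed = 85/12, not an integer.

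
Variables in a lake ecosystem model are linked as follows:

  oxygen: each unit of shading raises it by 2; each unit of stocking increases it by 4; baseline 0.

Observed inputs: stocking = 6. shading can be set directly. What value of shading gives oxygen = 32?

shading = 4

Substituting into the oxygen equation gives oxygen = 2*shading + 24.
Solve 2*shading + 24 = 32: shading = (32 - 24) / 2 = 4.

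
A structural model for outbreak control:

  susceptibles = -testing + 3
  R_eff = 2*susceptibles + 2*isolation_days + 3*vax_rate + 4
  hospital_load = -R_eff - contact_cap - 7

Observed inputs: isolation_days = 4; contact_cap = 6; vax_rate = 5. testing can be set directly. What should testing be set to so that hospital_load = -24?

Substituting into the R_eff equation gives R_eff = -2*testing + 33.
hospital_load becomes 2*testing - 46.
Solve 2*testing - 46 = -24: testing = (-24 + 46) / 2 = 11.

testing = 11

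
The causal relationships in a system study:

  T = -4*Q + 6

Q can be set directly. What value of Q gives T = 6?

Q = 0

Solve -4*Q + 6 = 6: Q = (6 - 6) / -4 = 0.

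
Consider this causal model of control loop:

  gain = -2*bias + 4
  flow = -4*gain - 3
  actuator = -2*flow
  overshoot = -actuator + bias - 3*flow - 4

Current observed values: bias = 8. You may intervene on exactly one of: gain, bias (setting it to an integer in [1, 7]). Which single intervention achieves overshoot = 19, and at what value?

Intervening on gain: with other inputs at their observed values, overshoot = 4*gain + 7. Solving for 19 gives gain = 3, within [1, 7].
Intervening on bias: overshoot = -7*bias + 15. Reaching 19 requires bias = -4/7, not an integer.

set gain = 3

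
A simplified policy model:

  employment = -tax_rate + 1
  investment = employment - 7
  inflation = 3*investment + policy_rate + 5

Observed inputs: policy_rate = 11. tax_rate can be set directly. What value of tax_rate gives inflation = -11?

Substituting into the investment equation gives investment = -tax_rate - 6.
So inflation = -3*tax_rate - 2.
Solve -3*tax_rate - 2 = -11: tax_rate = (-11 + 2) / -3 = 3.

tax_rate = 3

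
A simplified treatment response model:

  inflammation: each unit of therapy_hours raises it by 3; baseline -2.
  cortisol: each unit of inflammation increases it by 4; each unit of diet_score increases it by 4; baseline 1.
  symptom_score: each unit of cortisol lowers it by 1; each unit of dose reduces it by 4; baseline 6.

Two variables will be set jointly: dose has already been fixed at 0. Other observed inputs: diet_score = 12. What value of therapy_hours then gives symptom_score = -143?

With dose held at 0:
Substituting into the cortisol equation gives cortisol = 12*therapy_hours + 41.
symptom_score becomes -12*therapy_hours - 35.
Solve -12*therapy_hours - 35 = -143: therapy_hours = (-143 + 35) / -12 = 9.

therapy_hours = 9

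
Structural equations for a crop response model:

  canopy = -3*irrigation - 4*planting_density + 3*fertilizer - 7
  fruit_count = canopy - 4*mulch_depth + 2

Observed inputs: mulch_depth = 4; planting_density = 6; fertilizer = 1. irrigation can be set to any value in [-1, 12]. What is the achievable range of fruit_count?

-78 to -39

Substituting into the canopy equation gives canopy = -3*irrigation - 28.
So fruit_count = -3*irrigation - 42.
Linear in irrigation, so extremes are at the endpoints: irrigation = -1 gives fruit_count = -39; irrigation = 12 gives fruit_count = -78.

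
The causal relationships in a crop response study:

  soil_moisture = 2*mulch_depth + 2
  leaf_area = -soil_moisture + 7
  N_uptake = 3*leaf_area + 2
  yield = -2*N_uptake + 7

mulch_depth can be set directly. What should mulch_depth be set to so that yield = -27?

Substituting into the leaf_area equation gives leaf_area = -2*mulch_depth + 5.
N_uptake becomes -6*mulch_depth + 17.
This gives yield = 12*mulch_depth - 27.
Solve 12*mulch_depth - 27 = -27: mulch_depth = (-27 + 27) / 12 = 0.

mulch_depth = 0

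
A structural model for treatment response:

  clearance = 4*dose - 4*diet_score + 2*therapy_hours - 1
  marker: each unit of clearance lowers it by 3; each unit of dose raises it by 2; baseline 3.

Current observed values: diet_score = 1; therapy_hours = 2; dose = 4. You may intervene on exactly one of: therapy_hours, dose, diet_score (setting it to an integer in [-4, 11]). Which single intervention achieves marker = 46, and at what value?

set dose = -4

Intervening on therapy_hours: marker = -6*therapy_hours - 22. Reaching 46 requires therapy_hours = -34/3, not an integer.
Intervening on dose: with other inputs at their observed values, marker = -10*dose + 6. Solving for 46 gives dose = -4, within [-4, 11].
Intervening on diet_score: marker = 12*diet_score - 46. Reaching 46 requires diet_score = 23/3, not an integer.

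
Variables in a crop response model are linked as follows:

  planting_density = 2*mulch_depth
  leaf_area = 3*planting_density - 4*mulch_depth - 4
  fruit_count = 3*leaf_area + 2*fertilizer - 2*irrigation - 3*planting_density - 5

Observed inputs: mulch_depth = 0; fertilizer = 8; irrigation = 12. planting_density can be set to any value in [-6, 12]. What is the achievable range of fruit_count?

Intervening on planting_density fixes its value directly, overriding its dependence on mulch_depth.
Substituting into the leaf_area equation gives leaf_area = 3*planting_density - 4.
Substituting into the fruit_count equation gives fruit_count = 6*planting_density - 25.
Linear in planting_density, so extremes are at the endpoints: planting_density = -6 gives fruit_count = -61; planting_density = 12 gives fruit_count = 47.

-61 to 47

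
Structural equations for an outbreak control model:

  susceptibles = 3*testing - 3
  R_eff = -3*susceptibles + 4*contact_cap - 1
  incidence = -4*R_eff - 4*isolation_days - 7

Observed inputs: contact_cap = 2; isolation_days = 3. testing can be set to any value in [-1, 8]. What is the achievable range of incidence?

-119 to 205

Substituting into the R_eff equation gives R_eff = -9*testing + 16.
Substituting into the incidence equation gives incidence = 36*testing - 83.
Linear in testing, so extremes are at the endpoints: testing = -1 gives incidence = -119; testing = 8 gives incidence = 205.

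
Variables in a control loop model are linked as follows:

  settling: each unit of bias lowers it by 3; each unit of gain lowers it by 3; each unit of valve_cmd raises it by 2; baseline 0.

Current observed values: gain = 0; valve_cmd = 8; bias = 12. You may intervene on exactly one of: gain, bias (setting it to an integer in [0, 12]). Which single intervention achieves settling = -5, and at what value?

set bias = 7

Intervening on gain: settling = -3*gain - 20. Reaching -5 requires gain = -5, outside [0, 12].
Intervening on bias: with other inputs at their observed values, settling = -3*bias + 16. Solving for -5 gives bias = 7, within [0, 12].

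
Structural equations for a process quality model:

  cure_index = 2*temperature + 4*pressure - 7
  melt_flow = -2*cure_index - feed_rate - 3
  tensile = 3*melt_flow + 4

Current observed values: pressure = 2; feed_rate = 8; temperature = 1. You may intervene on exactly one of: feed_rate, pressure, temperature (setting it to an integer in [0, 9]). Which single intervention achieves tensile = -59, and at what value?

set temperature = 2

Intervening on feed_rate: tensile = -3*feed_rate - 23. Reaching -59 requires feed_rate = 12, outside [0, 9].
Intervening on pressure: tensile = -24*pressure + 1. Reaching -59 requires pressure = 5/2, not an integer.
Intervening on temperature: with other inputs at their observed values, tensile = -12*temperature - 35. Solving for -59 gives temperature = 2, within [0, 9].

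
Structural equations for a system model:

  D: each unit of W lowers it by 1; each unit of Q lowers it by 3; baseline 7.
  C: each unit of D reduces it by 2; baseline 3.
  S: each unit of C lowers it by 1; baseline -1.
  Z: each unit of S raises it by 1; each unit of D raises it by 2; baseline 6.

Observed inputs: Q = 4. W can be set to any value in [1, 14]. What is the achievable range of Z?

-74 to -22

Substituting into the D equation gives D = -W - 5.
C becomes 2*W + 13.
Substituting into the S equation gives S = -2*W - 14.
Substituting into the Z equation gives Z = -4*W - 18.
Linear in W, so extremes are at the endpoints: W = 1 gives Z = -22; W = 14 gives Z = -74.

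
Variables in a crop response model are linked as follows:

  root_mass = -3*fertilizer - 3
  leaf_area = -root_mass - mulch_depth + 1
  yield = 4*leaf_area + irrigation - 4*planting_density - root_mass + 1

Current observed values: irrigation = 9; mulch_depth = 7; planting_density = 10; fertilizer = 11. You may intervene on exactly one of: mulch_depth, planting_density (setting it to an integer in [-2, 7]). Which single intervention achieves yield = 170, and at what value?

set planting_density = -1

Intervening on mulch_depth: yield = -4*mulch_depth + 154. Reaching 170 requires mulch_depth = -4, outside [-2, 7].
Intervening on planting_density: with other inputs at their observed values, yield = -4*planting_density + 166. Solving for 170 gives planting_density = -1, within [-2, 7].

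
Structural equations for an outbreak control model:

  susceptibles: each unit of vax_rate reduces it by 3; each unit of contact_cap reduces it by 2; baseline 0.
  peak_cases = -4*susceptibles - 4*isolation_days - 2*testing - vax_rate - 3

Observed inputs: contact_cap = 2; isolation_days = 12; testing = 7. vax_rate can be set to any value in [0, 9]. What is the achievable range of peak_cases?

Substituting into the susceptibles equation gives susceptibles = -3*vax_rate - 4.
So peak_cases = 11*vax_rate - 49.
Linear in vax_rate, so extremes are at the endpoints: vax_rate = 0 gives peak_cases = -49; vax_rate = 9 gives peak_cases = 50.

-49 to 50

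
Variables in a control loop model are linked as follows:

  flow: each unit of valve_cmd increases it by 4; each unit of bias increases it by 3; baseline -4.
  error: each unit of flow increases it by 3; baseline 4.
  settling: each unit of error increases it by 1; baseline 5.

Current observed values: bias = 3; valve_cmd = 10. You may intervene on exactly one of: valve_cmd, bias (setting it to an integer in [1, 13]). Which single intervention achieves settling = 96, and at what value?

set valve_cmd = 6

Intervening on valve_cmd: with other inputs at their observed values, settling = 12*valve_cmd + 24. Solving for 96 gives valve_cmd = 6, within [1, 13].
Intervening on bias: settling = 9*bias + 117. Reaching 96 requires bias = -7/3, not an integer.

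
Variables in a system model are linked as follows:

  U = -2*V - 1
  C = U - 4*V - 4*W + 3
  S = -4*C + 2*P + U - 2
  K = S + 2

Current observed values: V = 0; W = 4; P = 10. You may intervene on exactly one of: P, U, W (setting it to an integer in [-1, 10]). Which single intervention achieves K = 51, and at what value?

Intervening on P: K = 2*P + 55. Reaching 51 requires P = -2, outside [-1, 10].
Intervening on U: with other inputs at their observed values, K = -3*U + 72. Solving for 51 gives U = 7, within [-1, 10].
Intervening on W: K = 16*W + 11. Reaching 51 requires W = 5/2, not an integer.

set U = 7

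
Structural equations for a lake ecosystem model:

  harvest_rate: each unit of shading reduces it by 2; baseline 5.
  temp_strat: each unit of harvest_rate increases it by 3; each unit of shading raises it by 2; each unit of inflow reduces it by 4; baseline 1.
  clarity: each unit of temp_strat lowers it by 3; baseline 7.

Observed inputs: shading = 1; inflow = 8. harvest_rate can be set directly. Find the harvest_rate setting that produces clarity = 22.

Intervening on harvest_rate fixes its value directly, overriding its dependence on shading.
Substituting into the temp_strat equation gives temp_strat = 3*harvest_rate - 29.
So clarity = -9*harvest_rate + 94.
Solve -9*harvest_rate + 94 = 22: harvest_rate = (22 - 94) / -9 = 8.

harvest_rate = 8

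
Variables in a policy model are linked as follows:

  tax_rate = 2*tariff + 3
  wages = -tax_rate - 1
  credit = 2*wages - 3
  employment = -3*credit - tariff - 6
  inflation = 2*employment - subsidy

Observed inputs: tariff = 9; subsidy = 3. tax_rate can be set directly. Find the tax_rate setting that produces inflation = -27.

tax_rate = -2

Intervening on tax_rate fixes its value directly, overriding its dependence on tariff.
Substituting into the credit equation gives credit = -2*tax_rate - 5.
Substituting into the employment equation gives employment = 6*tax_rate.
Substituting into the inflation equation gives inflation = 12*tax_rate - 3.
Solve 12*tax_rate - 3 = -27: tax_rate = (-27 + 3) / 12 = -2.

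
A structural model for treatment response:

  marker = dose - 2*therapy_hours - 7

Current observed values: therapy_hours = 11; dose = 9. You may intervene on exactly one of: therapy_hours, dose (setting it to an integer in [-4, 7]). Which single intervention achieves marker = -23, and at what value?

Intervening on therapy_hours: marker = -2*therapy_hours + 2. Reaching -23 requires therapy_hours = 25/2, not an integer.
Intervening on dose: with other inputs at their observed values, marker = dose - 29. Solving for -23 gives dose = 6, within [-4, 7].

set dose = 6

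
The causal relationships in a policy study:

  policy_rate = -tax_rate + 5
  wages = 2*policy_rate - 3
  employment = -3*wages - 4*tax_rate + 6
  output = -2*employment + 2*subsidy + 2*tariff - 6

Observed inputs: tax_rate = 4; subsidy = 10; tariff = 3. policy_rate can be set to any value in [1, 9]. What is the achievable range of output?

Intervening on policy_rate fixes its value directly, overriding its dependence on tax_rate.
Substituting into the employment equation gives employment = -6*policy_rate - 1.
This gives output = 12*policy_rate + 22.
Linear in policy_rate, so extremes are at the endpoints: policy_rate = 1 gives output = 34; policy_rate = 9 gives output = 130.

34 to 130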